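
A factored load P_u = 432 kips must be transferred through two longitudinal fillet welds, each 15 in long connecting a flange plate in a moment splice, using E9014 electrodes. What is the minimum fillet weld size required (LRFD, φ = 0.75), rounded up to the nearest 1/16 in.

w = 9/16 in

E90XX → F_EXX = 90 ksi.
Total weld length L = 30 in.
Required throat t_e = P_u / (φ × 0.6 F_EXX × L) = 432 / (0.75 × 0.6 × 90 × 30) = 0.3556 in.
Required leg w = t_e / 0.707 = 0.5029 in → use 9/16 in.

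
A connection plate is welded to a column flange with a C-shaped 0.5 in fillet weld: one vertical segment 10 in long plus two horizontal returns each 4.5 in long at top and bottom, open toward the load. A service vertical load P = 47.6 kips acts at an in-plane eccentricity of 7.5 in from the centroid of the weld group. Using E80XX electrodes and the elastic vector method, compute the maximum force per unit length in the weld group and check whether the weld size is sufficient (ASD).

E80XX → F_EXX = 80 ksi.
Total weld length L_w = 19 in. Treat welds as unit-width lines.
Centroid: x̄ = 2×4.5×2.25 / 19 = 1.066 in from the vertical weld.
Polar moment about centroid: J = I_x + I_y = [10³/12 + 2×4.5×5²] + [10×1.066² + 2(4.5³/12 + 4.5×1.184²)] = 347.5 in³.
Direct shear f_v = P/L_w = 47.6 / 19 = 2.505 kip/in (vertical).
Torsion M = P·e = 47.6 × 7.5 = 357 kip·in.
Critical point at (x, y) = (3.434, 5) from centroid. f_tx = M·y/J = 5.137 kip/in; f_ty = M·x/J = 3.528 kip/in.
Resultant f_max = √[f_tx² + (f_v + f_ty)²] = √[5.137² + (2.505 + 3.528)²] = 7.924 kip/in.
Capacity per unit length: r_n/Ω = (1/2.0) × 0.6 × 80 × (0.707 × 0.5) = 8.484 kip/in.
7.924 ≤ 8.484 → adequate.

f_max ≈ 7.92 kip/in; adequate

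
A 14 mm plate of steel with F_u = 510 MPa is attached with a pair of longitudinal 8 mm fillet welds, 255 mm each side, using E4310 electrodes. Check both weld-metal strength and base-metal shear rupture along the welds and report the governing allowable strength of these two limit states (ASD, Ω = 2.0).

E43XX → F_EXX = 430 MPa.
t_e = 0.707 × 8 = 5.656 mm; L = 510 mm.
Weld metal: R_n/Ω = (1/2.0) × 0.6 × 430 × 5.656 × 510 × 10⁻³ = 372.1 kN.
Base metal (shear rupture): R_n/Ω = (1/2.0) × 0.6 × 510 × 14 × 510 × 10⁻³ = 1092 kN.
Governing: weld metal.

R_n/Ω ≈ 372 kN (weld metal governs)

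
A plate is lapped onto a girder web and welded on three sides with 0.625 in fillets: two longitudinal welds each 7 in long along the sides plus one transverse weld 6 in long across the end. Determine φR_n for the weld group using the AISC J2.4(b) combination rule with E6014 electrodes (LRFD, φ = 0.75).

φR_n ≈ 249 kips

E60XX → F_EXX = 60 ksi.
t_e = 0.707 × 0.625 = 0.4419 in.
R_nwl = 0.6 × 60 × 0.4419 × 14 = 222.7 kips (longitudinal, 2 welds).
R_nwt = 0.6 × 60 × 0.4419 × 6 = 95.44 kips (transverse, base value).
(i) R_nwl + R_nwt = 318.1 kips; (ii) 0.85 R_nwl + 1.5 R_nwt = 332.5 kips.
R_n = max = 332.5 kips [governs: (ii)]; φR_n = 249.4 kips.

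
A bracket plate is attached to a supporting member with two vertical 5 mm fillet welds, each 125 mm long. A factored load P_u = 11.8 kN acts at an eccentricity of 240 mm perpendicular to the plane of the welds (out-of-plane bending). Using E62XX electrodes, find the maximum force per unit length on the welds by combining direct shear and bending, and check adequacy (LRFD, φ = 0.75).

E62XX → F_EXX = 620 MPa.
L_w = 2 × 125 = 250 mm; section modulus (unit throat) S = 2 × L²/6 = 5208 mm².
Direct shear f_v = P/L_w = 11.8×10³/250 = 47.2 N/mm.
Moment M = P × e = 11.8×10³ × 240 = 2832000 N·mm; bending f_b = M/S = 543.7 N/mm.
f_max = √(f_v² + f_b²) = √(47.2² + 543.7²) = 545.8 N/mm.
φr_n = 0.75 × 0.6 × 620 × (0.707 × 5) = 986.3 N/mm → adequate.

f_max ≈ 546 N/mm; adequate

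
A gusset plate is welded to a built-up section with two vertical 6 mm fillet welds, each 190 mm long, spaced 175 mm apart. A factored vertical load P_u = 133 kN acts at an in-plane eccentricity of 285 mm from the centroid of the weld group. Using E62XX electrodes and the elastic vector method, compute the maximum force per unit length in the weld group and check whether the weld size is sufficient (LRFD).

E62XX → F_EXX = 620 MPa.
Total weld length L_w = 380 mm. Treat welds as unit-width lines.
Polar moment about centroid: J = 2[d³/12 + d(b/2)²] = 2[190³/12 + 190×87.5²] = 4053000 mm³.
Direct shear f_v = P/L_w = 133×10³ / 380 = 350 N/mm (vertical).
Torsion M = P·e = 133×10³ × 285 = 37905000 N·mm.
Critical point at (x, y) = (87.5, 95) from centroid. f_tx = M·y/J = 888.6 N/mm; f_ty = M·x/J = 818.4 N/mm.
Resultant f_max = √[f_tx² + (f_v + f_ty)²] = √[888.6² + (350 + 818.4)²] = 1468 N/mm.
Capacity per unit length: φr_n = 0.75 × 0.6 × 620 × (0.707 × 6) = 1184 N/mm.
1468 > 1184 → NOT adequate.

f_max ≈ 1470 N/mm; NOT adequate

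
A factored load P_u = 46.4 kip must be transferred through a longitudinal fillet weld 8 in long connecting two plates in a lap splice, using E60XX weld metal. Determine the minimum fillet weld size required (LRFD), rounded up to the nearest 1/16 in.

w = 5/16 in

E60XX → F_EXX = 60 ksi.
Total weld length L = 8 in.
Required throat t_e = P_u / (φ × 0.6 F_EXX × L) = 46.4 / (0.75 × 0.6 × 60 × 8) = 0.2148 in.
Required leg w = t_e / 0.707 = 0.3038 in → use 5/16 in.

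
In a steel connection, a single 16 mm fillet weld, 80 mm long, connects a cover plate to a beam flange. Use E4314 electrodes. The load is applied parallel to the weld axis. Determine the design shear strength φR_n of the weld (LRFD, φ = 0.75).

E43XX → F_EXX = 430 MPa.
Effective throat t_e = 0.707 × 16 = 11.31 mm.
Total length L = 80 mm; A_we = 11.31 × 80 = 905 mm².
F_nw = 0.6 F_EXX = 0.6 × 430 = 258 MPa.
φR_n = 0.75 × 258 × 905 × 10⁻³ = 175.1 kN.

φR_n ≈ 175 kN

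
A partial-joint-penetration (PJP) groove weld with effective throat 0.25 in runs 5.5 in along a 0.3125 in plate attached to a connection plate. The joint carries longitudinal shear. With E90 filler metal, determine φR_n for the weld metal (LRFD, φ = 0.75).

E90XX → F_EXX = 90 ksi.
Effective throat (given) t_e = 0.25 in.
A_we = 0.25 × 5.5 = 1.375 in².
F_nw = 0.6 F_EXX = 54 ksi.
φR_n = 0.75 × 54 × 1.375 = 55.69 kips.

φR_n ≈ 55.7 kips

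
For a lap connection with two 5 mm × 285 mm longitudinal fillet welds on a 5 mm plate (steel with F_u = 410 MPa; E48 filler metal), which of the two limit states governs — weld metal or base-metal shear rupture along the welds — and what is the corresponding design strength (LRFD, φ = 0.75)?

φR_n ≈ 435 kN (weld metal governs)

E48XX → F_EXX = 480 MPa.
t_e = 0.707 × 5 = 3.535 mm; L = 570 mm.
Weld metal: φR_n = 0.75 × 0.6 × 480 × 3.535 × 570 × 10⁻³ = 435.2 kN.
Base metal (shear rupture): φR_n = 0.75 × 0.6 × 410 × 5 × 570 × 10⁻³ = 525.8 kN.
Governing: weld metal.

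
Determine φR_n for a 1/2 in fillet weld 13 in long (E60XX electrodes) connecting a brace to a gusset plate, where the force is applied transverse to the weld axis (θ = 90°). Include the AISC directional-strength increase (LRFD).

φR_n ≈ 186 kip

E60XX → F_EXX = 60 ksi.
t_e = 0.707 × 0.5 = 0.3535 in; A_we = 0.3535 × 13 = 4.595 in².
Directional factor: 1.0 + 0.5 sin^1.5(90°) = 1.5.
F_nw = 0.6 × 60 × 1.5 = 54 ksi.
φR_n = 0.75 × 54 × 4.595 = 186.1 kip.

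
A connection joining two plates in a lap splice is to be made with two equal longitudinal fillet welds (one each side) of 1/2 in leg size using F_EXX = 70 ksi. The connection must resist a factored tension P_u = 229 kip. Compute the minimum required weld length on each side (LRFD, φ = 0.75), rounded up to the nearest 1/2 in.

Throat t_e = 0.707 × 0.5 = 0.3535 in.
φr_n = 0.75 × 0.6 × 70 × 0.3535 = 11.14 kip/in.
L_req = P_u / φr_n = 229 / 11.14 = 20.57 in total.
Per side: 20.57 / 2 = 10.28 in.
Round up → use L = 10.5 in on each side.

L = 10.5 in on each side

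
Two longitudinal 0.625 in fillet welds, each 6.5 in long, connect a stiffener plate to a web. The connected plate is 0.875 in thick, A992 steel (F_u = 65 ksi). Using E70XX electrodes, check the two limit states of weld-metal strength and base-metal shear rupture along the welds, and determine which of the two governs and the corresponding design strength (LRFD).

φR_n ≈ 181 kip (weld metal governs)

E70XX → F_EXX = 70 ksi.
t_e = 0.707 × 0.625 = 0.4419 in; L = 13 in.
Weld metal: φR_n = 0.75 × 0.6 × 70 × 0.4419 × 13 = 180.9 kip.
Base metal (shear rupture): φR_n = 0.75 × 0.6 × 65 × 0.875 × 13 = 332.7 kip.
Governing: weld metal.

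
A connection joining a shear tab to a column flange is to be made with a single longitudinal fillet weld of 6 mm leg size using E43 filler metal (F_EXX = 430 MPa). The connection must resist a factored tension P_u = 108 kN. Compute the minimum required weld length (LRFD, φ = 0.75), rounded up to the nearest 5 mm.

L = 135 mm

Throat t_e = 0.707 × 6 = 4.242 mm.
φr_n = 0.75 × 0.6 × 430 × 4.242 × 10⁻³ = 0.8208 kN/mm.
L_req = P_u / φr_n = 108 / 0.8208 = 131.6 mm total.
Round up → use L = 135 mm.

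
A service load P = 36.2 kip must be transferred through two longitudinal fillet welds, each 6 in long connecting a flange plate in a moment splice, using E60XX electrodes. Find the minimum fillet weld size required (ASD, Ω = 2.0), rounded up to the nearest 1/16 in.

E60XX → F_EXX = 60 ksi.
Total weld length L = 12 in.
Required throat t_e = P × Ω / (0.6 F_EXX × L) = 36.2 × 2.0 / (0.6 × 60 × 12) = 0.1676 in.
Required leg w = t_e / 0.707 = 0.237 in → use 1/4 in.

w = 1/4 in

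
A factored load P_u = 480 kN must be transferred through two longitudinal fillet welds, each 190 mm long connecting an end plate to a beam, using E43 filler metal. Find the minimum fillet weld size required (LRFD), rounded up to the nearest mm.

E43XX → F_EXX = 430 MPa.
Total weld length L = 380 mm.
Required throat t_e = P_u / (φ × 0.6 F_EXX × L) = 480 / (0.75 × 0.6 × 430 × 380 × 10⁻³) = 6.528 mm.
Required leg w = t_e / 0.707 = 9.233 mm → use 10 mm.

w = 10 mm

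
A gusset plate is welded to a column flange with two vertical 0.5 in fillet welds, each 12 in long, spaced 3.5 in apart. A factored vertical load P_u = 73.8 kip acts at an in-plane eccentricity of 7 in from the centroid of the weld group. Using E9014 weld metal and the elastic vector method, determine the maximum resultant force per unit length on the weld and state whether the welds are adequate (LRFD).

f_max ≈ 10.2 kip/in; adequate

E90XX → F_EXX = 90 ksi.
Total weld length L_w = 24 in. Treat welds as unit-width lines.
Polar moment about centroid: J = 2[d³/12 + d(b/2)²] = 2[12³/12 + 12×1.75²] = 361.5 in³.
Direct shear f_v = P/L_w = 73.8 / 24 = 3.075 kip/in (vertical).
Torsion M = P·e = 73.8 × 7 = 516.6 kip·in.
Critical point at (x, y) = (1.75, 6) from centroid. f_tx = M·y/J = 8.574 kip/in; f_ty = M·x/J = 2.501 kip/in.
Resultant f_max = √[f_tx² + (f_v + f_ty)²] = √[8.574² + (3.075 + 2.501)²] = 10.23 kip/in.
Capacity per unit length: φr_n = 0.75 × 0.6 × 90 × (0.707 × 0.5) = 14.32 kip/in.
10.23 ≤ 14.32 → adequate.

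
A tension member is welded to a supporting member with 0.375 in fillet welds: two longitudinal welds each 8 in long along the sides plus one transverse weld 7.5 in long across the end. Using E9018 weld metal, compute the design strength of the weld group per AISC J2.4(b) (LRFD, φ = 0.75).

E90XX → F_EXX = 90 ksi.
t_e = 0.707 × 0.375 = 0.2651 in.
R_nwl = 0.6 × 90 × 0.2651 × 16 = 229.1 kips (longitudinal, 2 welds).
R_nwt = 0.6 × 90 × 0.2651 × 7.5 = 107.4 kips (transverse, base value).
(i) R_nwl + R_nwt = 336.4 kips; (ii) 0.85 R_nwl + 1.5 R_nwt = 355.8 kips.
R_n = max = 355.8 kips [governs: (ii)]; φR_n = 266.8 kips.

φR_n ≈ 267 kips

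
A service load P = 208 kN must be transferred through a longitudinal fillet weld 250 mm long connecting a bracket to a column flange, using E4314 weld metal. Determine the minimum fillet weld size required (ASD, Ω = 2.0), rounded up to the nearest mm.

w = 10 mm

E43XX → F_EXX = 430 MPa.
Total weld length L = 250 mm.
Required throat t_e = P × Ω / (0.6 F_EXX × L) = 208 × 2.0 / (0.6 × 430 × 250 × 10⁻³) = 6.45 mm.
Required leg w = t_e / 0.707 = 9.123 mm → use 10 mm.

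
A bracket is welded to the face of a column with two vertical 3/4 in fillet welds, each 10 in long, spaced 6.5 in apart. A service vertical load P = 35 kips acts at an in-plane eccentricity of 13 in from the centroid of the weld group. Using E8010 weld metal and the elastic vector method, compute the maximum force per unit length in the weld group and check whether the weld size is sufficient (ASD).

f_max ≈ 8.26 kip/in; adequate

E80XX → F_EXX = 80 ksi.
Total weld length L_w = 20 in. Treat welds as unit-width lines.
Polar moment about centroid: J = 2[d³/12 + d(b/2)²] = 2[10³/12 + 10×3.25²] = 377.9 in³.
Direct shear f_v = P/L_w = 35 / 20 = 1.75 kip/in (vertical).
Torsion M = P·e = 35 × 13 = 455 kip·in.
Critical point at (x, y) = (3.25, 5) from centroid. f_tx = M·y/J = 6.02 kip/in; f_ty = M·x/J = 3.913 kip/in.
Resultant f_max = √[f_tx² + (f_v + f_ty)²] = √[6.02² + (1.75 + 3.913)²] = 8.265 kip/in.
Capacity per unit length: r_n/Ω = (1/2.0) × 0.6 × 80 × (0.707 × 0.75) = 12.73 kip/in.
8.265 ≤ 12.73 → adequate.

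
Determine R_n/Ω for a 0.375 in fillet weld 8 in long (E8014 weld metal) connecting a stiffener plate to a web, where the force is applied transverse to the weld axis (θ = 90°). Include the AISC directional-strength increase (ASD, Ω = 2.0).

E80XX → F_EXX = 80 ksi.
t_e = 0.707 × 0.375 = 0.2651 in; A_we = 0.2651 × 8 = 2.121 in².
Directional factor: 1.0 + 0.5 sin^1.5(90°) = 1.5.
F_nw = 0.6 × 80 × 1.5 = 72 ksi.
R_n/Ω = (72 × 2.121) / 2.0 = 76.36 kips.

R_n/Ω ≈ 76.4 kips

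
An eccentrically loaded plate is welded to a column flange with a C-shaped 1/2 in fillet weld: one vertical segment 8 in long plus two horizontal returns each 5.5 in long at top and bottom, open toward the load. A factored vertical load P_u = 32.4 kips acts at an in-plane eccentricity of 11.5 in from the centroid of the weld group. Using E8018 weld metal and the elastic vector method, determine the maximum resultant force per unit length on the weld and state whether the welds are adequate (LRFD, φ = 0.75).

E80XX → F_EXX = 80 ksi.
Total weld length L_w = 19 in. Treat welds as unit-width lines.
Centroid: x̄ = 2×5.5×2.75 / 19 = 1.592 in from the vertical weld.
Polar moment about centroid: J = I_x + I_y = [8³/12 + 2×5.5×4²] + [8×1.592² + 2(5.5³/12 + 5.5×1.158²)] = 281.4 in³.
Direct shear f_v = P/L_w = 32.4 / 19 = 1.705 kip/in (vertical).
Torsion M = P·e = 32.4 × 11.5 = 372.6 kip·in.
Critical point at (x, y) = (3.908, 4) from centroid. f_tx = M·y/J = 5.296 kip/in; f_ty = M·x/J = 5.174 kip/in.
Resultant f_max = √[f_tx² + (f_v + f_ty)²] = √[5.296² + (1.705 + 5.174)²] = 8.682 kip/in.
Capacity per unit length: φr_n = 0.75 × 0.6 × 80 × (0.707 × 0.5) = 12.73 kip/in.
8.682 ≤ 12.73 → adequate.

f_max ≈ 8.68 kip/in; adequate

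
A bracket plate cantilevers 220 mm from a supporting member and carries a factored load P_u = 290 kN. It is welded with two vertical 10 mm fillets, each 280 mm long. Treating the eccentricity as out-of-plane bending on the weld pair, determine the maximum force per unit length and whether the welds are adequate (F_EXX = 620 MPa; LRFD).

f_max ≈ 2500 N/mm; NOT adequate

L_w = 2 × 280 = 560 mm; section modulus (unit throat) S = 2 × L²/6 = 26130 mm².
Direct shear f_v = P/L_w = 290×10³/560 = 517.9 N/mm.
Moment M = P × e = 290×10³ × 220 = 63800000 N·mm; bending f_b = M/S = 2441 N/mm.
f_max = √(f_v² + f_b²) = √(517.9² + 2441²) = 2496 N/mm.
φr_n = 0.75 × 0.6 × 620 × (0.707 × 10) = 1973 N/mm → NOT adequate.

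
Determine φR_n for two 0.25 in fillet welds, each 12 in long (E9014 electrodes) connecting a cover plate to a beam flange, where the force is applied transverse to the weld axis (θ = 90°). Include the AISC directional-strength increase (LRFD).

φR_n ≈ 258 kips

E90XX → F_EXX = 90 ksi.
t_e = 0.707 × 0.25 = 0.1767 in; A_we = 0.1767 × 24 = 4.242 in².
Directional factor: 1.0 + 0.5 sin^1.5(90°) = 1.5.
F_nw = 0.6 × 90 × 1.5 = 81 ksi.
φR_n = 0.75 × 81 × 4.242 = 257.7 kips.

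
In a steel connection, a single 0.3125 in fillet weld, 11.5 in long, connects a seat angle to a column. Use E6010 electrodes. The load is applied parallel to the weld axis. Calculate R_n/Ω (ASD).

R_n/Ω ≈ 45.7 kip

E60XX → F_EXX = 60 ksi.
Effective throat t_e = 0.707 × 0.3125 = 0.2209 in.
Total length L = 11.5 in; A_we = 0.2209 × 11.5 = 2.541 in².
F_nw = 0.6 F_EXX = 0.6 × 60 = 36 ksi.
R_n = 36 × 2.541 = 91.47 kip; R_n/Ω = 91.47/2.0 = 45.73 kip.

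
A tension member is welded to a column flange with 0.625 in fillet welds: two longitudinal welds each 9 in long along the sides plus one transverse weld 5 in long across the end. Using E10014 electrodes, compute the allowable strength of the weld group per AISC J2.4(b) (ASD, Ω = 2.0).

R_n/Ω ≈ 305 kip

E100XX → F_EXX = 100 ksi.
t_e = 0.707 × 0.625 = 0.4419 in.
R_nwl = 0.6 × 100 × 0.4419 × 18 = 477.2 kip (longitudinal, 2 welds).
R_nwt = 0.6 × 100 × 0.4419 × 5 = 132.6 kip (transverse, base value).
(i) R_nwl + R_nwt = 609.8 kip; (ii) 0.85 R_nwl + 1.5 R_nwt = 604.5 kip.
R_n = max = 609.8 kip [governs: (i)]; R_n/Ω = 304.9 kip.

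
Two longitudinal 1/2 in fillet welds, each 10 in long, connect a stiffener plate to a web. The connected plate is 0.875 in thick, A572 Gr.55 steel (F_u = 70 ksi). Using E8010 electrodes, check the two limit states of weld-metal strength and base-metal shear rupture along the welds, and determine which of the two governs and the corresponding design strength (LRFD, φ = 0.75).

φR_n ≈ 255 kips (weld metal governs)

E80XX → F_EXX = 80 ksi.
t_e = 0.707 × 0.5 = 0.3535 in; L = 20 in.
Weld metal: φR_n = 0.75 × 0.6 × 80 × 0.3535 × 20 = 254.5 kips.
Base metal (shear rupture): φR_n = 0.75 × 0.6 × 70 × 0.875 × 20 = 551.2 kips.
Governing: weld metal.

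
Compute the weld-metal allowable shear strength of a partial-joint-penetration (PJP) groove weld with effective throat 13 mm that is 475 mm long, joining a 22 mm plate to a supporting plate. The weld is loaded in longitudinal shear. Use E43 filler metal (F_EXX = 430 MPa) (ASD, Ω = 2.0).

Effective throat (given) t_e = 13 mm.
A_we = 13 × 475 = 6175 mm².
F_nw = 0.6 F_EXX = 258 MPa.
R_n/Ω = (258 × 6175) / 2.0 × 10⁻³ = 796.6 kN.

R_n/Ω ≈ 797 kN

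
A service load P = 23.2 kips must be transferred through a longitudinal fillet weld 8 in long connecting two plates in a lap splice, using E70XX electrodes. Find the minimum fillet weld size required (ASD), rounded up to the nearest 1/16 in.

E70XX → F_EXX = 70 ksi.
Total weld length L = 8 in.
Required throat t_e = P × Ω / (0.6 F_EXX × L) = 23.2 × 2.0 / (0.6 × 70 × 8) = 0.1381 in.
Required leg w = t_e / 0.707 = 0.1953 in → use 1/4 in.

w = 1/4 in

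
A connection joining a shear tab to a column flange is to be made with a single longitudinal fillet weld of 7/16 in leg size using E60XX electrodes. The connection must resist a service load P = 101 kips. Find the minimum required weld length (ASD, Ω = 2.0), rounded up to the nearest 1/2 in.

E60XX → F_EXX = 60 ksi.
Throat t_e = 0.707 × 0.4375 = 0.3093 in.
r_n/Ω = (0.6 × 60 × 0.3093) / 2.0 = 5.568 kip/in.
L_req = P / (r_n/Ω) = 101 / 5.568 = 18.14 in total.
Round up → use L = 18.5 in.

L = 18.5 in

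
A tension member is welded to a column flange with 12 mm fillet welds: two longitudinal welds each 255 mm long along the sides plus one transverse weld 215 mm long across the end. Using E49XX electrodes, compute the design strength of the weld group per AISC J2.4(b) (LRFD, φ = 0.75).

E49XX → F_EXX = 490 MPa.
t_e = 0.707 × 12 = 8.484 mm.
R_nwl = 0.6 × 490 × 8.484 × 510 × 10⁻³ = 1272 kN (longitudinal, 2 welds).
R_nwt = 0.6 × 490 × 8.484 × 215 × 10⁻³ = 536.3 kN (transverse, base value).
(i) R_nwl + R_nwt = 1808 kN; (ii) 0.85 R_nwl + 1.5 R_nwt = 1886 kN.
R_n = max = 1886 kN [governs: (ii)]; φR_n = 1414 kN.

φR_n ≈ 1410 kN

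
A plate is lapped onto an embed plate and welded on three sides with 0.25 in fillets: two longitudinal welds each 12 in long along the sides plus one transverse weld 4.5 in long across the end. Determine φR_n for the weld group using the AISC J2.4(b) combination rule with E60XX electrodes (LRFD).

φR_n ≈ 136 kips

E60XX → F_EXX = 60 ksi.
t_e = 0.707 × 0.25 = 0.1767 in.
R_nwl = 0.6 × 60 × 0.1767 × 24 = 152.7 kips (longitudinal, 2 welds).
R_nwt = 0.6 × 60 × 0.1767 × 4.5 = 28.63 kips (transverse, base value).
(i) R_nwl + R_nwt = 181.3 kips; (ii) 0.85 R_nwl + 1.5 R_nwt = 172.8 kips.
R_n = max = 181.3 kips [governs: (i)]; φR_n = 136 kips.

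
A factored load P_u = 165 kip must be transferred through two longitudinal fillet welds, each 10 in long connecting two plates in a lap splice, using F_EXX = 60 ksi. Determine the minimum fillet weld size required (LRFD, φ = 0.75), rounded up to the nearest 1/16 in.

w = 7/16 in

Total weld length L = 20 in.
Required throat t_e = P_u / (φ × 0.6 F_EXX × L) = 165 / (0.75 × 0.6 × 60 × 20) = 0.3056 in.
Required leg w = t_e / 0.707 = 0.4322 in → use 7/16 in.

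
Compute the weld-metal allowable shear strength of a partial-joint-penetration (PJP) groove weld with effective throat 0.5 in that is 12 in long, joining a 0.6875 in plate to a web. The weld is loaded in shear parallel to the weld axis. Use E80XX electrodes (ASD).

R_n/Ω ≈ 144 kips

E80XX → F_EXX = 80 ksi.
Effective throat (given) t_e = 0.5 in.
A_we = 0.5 × 12 = 6 in².
F_nw = 0.6 F_EXX = 48 ksi.
R_n/Ω = (48 × 6) / 2.0 = 144 kips.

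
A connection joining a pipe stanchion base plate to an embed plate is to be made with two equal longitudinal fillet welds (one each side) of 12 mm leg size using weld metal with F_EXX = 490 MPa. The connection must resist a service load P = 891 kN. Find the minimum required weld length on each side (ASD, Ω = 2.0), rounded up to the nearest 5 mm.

Throat t_e = 0.707 × 12 = 8.484 mm.
r_n/Ω = (0.6 × 490 × 8.484) / 2.0 = 1247 N/mm = 1.247 kN/mm.
L_req = P / (r_n/Ω) = 891 / 1.247 = 714.4 mm total.
Per side: 714.4 / 2 = 357.2 mm.
Round up → use L = 360 mm on each side.

L = 360 mm on each side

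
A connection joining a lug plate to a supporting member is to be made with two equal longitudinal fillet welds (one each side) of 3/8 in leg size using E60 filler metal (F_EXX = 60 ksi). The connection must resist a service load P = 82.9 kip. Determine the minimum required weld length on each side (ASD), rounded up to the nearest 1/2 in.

Throat t_e = 0.707 × 0.375 = 0.2651 in.
r_n/Ω = (0.6 × 60 × 0.2651) / 2.0 = 4.772 kip/in.
L_req = P / (r_n/Ω) = 82.9 / 4.772 = 17.37 in total.
Per side: 17.37 / 2 = 8.686 in.
Round up → use L = 9 in on each side.

L = 9 in on each side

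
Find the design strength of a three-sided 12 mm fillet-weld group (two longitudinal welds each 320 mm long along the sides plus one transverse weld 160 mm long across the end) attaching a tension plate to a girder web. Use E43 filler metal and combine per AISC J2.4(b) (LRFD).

φR_n ≈ 1310 kN

E43XX → F_EXX = 430 MPa.
t_e = 0.707 × 12 = 8.484 mm.
R_nwl = 0.6 × 430 × 8.484 × 640 × 10⁻³ = 1401 kN (longitudinal, 2 welds).
R_nwt = 0.6 × 430 × 8.484 × 160 × 10⁻³ = 350.2 kN (transverse, base value).
(i) R_nwl + R_nwt = 1751 kN; (ii) 0.85 R_nwl + 1.5 R_nwt = 1716 kN.
R_n = max = 1751 kN [governs: (i)]; φR_n = 1313 kN.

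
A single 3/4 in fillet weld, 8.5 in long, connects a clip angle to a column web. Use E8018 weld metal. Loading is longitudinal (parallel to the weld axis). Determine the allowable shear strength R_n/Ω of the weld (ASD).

E80XX → F_EXX = 80 ksi.
Effective throat t_e = 0.707 × 0.75 = 0.5302 in.
Total length L = 8.5 in; A_we = 0.5302 × 8.5 = 4.507 in².
F_nw = 0.6 F_EXX = 0.6 × 80 = 48 ksi.
R_n = 48 × 4.507 = 216.3 kip; R_n/Ω = 216.3/2.0 = 108.2 kip.

R_n/Ω ≈ 108 kip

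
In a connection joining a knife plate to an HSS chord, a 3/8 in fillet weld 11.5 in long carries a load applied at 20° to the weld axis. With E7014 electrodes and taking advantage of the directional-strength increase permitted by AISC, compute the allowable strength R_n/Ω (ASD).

R_n/Ω ≈ 70.4 kip

E70XX → F_EXX = 70 ksi.
t_e = 0.707 × 0.375 = 0.2651 in; A_we = 0.2651 × 11.5 = 3.049 in².
Directional factor: 1.0 + 0.5 sin^1.5(20°) = 1.1.
F_nw = 0.6 × 70 × 1.1 = 46.2 ksi.
R_n/Ω = (46.2 × 3.049) / 2.0 = 70.43 kip.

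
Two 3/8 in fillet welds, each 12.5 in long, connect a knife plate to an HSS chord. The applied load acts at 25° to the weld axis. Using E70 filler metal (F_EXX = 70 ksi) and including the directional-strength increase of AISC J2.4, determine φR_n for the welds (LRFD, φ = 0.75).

φR_n ≈ 237 kip

t_e = 0.707 × 0.375 = 0.2651 in; A_we = 0.2651 × 25 = 6.628 in².
Directional factor: 1.0 + 0.5 sin^1.5(25°) = 1.137.
F_nw = 0.6 × 70 × 1.137 = 47.77 ksi.
φR_n = 0.75 × 47.77 × 6.628 = 237.5 kip.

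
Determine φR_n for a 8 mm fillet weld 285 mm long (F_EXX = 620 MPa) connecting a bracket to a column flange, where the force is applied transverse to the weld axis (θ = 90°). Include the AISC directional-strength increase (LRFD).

φR_n ≈ 675 kN

t_e = 0.707 × 8 = 5.656 mm; A_we = 5.656 × 285 = 1612 mm².
Directional factor: 1.0 + 0.5 sin^1.5(90°) = 1.5.
F_nw = 0.6 × 620 × 1.5 = 558 MPa.
φR_n = 0.75 × 558 × 1612 × 10⁻³ = 674.6 kN.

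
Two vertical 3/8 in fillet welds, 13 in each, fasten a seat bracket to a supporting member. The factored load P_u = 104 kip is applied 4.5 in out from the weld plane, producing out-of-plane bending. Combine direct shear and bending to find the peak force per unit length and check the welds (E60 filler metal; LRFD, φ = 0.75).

f_max ≈ 9.22 kip/in; NOT adequate

E60XX → F_EXX = 60 ksi.
L_w = 2 × 13 = 26 in; section modulus (unit throat) S = 2 × L²/6 = 56.33 in².
Direct shear f_v = P/L_w = 104/26 = 4 kip/in.
Moment M = P × e = 104 × 4.5 = 468 kip·in; bending f_b = M/S = 8.308 kip/in.
f_max = √(f_v² + f_b²) = √(4² + 8.308²) = 9.221 kip/in.
φr_n = 0.75 × 0.6 × 60 × (0.707 × 0.375) = 7.158 kip/in → NOT adequate.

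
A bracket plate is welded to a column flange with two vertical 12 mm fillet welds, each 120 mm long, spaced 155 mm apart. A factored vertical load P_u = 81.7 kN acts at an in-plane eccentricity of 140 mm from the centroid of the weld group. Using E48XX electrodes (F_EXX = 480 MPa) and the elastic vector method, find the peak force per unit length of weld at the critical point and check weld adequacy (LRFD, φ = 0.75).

f_max ≈ 941 N/mm; adequate

Total weld length L_w = 240 mm. Treat welds as unit-width lines.
Polar moment about centroid: J = 2[d³/12 + d(b/2)²] = 2[120³/12 + 120×77.5²] = 1730000 mm³.
Direct shear f_v = P/L_w = 81.7×10³ / 240 = 340.4 N/mm (vertical).
Torsion M = P·e = 81.7×10³ × 140 = 11438000 N·mm.
Critical point at (x, y) = (77.5, 60) from centroid. f_tx = M·y/J = 396.8 N/mm; f_ty = M·x/J = 512.5 N/mm.
Resultant f_max = √[f_tx² + (f_v + f_ty)²] = √[396.8² + (340.4 + 512.5)²] = 940.7 N/mm.
Capacity per unit length: φr_n = 0.75 × 0.6 × 480 × (0.707 × 12) = 1833 N/mm.
940.7 ≤ 1833 → adequate.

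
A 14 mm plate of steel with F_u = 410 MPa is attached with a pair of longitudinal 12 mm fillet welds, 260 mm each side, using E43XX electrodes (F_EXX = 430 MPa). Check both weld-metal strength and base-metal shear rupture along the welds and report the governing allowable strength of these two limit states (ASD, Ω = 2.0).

R_n/Ω ≈ 569 kN (weld metal governs)

t_e = 0.707 × 12 = 8.484 mm; L = 520 mm.
Weld metal: R_n/Ω = (1/2.0) × 0.6 × 430 × 8.484 × 520 × 10⁻³ = 569.1 kN.
Base metal (shear rupture): R_n/Ω = (1/2.0) × 0.6 × 410 × 14 × 520 × 10⁻³ = 895.4 kN.
Governing: weld metal.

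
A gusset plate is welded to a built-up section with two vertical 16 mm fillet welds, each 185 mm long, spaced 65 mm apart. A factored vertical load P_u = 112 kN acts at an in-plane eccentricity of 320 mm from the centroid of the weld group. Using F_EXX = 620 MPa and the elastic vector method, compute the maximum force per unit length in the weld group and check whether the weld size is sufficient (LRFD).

Total weld length L_w = 370 mm. Treat welds as unit-width lines.
Polar moment about centroid: J = 2[d³/12 + d(b/2)²] = 2[185³/12 + 185×32.5²] = 1446000 mm³.
Direct shear f_v = P/L_w = 112×10³ / 370 = 302.7 N/mm (vertical).
Torsion M = P·e = 112×10³ × 320 = 35840000 N·mm.
Critical point at (x, y) = (32.5, 92.5) from centroid. f_tx = M·y/J = 2293 N/mm; f_ty = M·x/J = 805.5 N/mm.
Resultant f_max = √[f_tx² + (f_v + f_ty)²] = √[2293² + (302.7 + 805.5)²] = 2546 N/mm.
Capacity per unit length: φr_n = 0.75 × 0.6 × 620 × (0.707 × 16) = 3156 N/mm.
2546 ≤ 3156 → adequate.

f_max ≈ 2550 N/mm; adequate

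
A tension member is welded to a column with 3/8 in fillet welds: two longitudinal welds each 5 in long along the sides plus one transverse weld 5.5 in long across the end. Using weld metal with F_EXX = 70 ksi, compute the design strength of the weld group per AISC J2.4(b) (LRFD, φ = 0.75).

φR_n ≈ 140 kips

t_e = 0.707 × 0.375 = 0.2651 in.
R_nwl = 0.6 × 70 × 0.2651 × 10 = 111.4 kips (longitudinal, 2 welds).
R_nwt = 0.6 × 70 × 0.2651 × 5.5 = 61.24 kips (transverse, base value).
(i) R_nwl + R_nwt = 172.6 kips; (ii) 0.85 R_nwl + 1.5 R_nwt = 186.5 kips.
R_n = max = 186.5 kips [governs: (ii)]; φR_n = 139.9 kips.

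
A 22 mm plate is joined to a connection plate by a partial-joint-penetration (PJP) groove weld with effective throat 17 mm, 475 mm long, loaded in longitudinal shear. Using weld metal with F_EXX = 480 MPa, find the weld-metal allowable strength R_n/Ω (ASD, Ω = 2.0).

R_n/Ω ≈ 1160 kN

Effective throat (given) t_e = 17 mm.
A_we = 17 × 475 = 8075 mm².
F_nw = 0.6 F_EXX = 288 MPa.
R_n/Ω = (288 × 8075) / 2.0 × 10⁻³ = 1163 kN.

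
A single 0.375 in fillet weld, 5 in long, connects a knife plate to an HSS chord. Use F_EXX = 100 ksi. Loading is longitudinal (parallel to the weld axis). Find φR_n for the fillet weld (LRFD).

φR_n ≈ 59.7 kips

Effective throat t_e = 0.707 × 0.375 = 0.2651 in.
Total length L = 5 in; A_we = 0.2651 × 5 = 1.326 in².
F_nw = 0.6 F_EXX = 0.6 × 100 = 60 ksi.
φR_n = 0.75 × 60 × 1.326 = 59.65 kips.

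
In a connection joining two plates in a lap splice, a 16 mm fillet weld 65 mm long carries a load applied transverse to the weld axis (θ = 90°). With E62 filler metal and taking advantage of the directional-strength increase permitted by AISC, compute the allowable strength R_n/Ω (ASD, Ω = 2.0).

E62XX → F_EXX = 620 MPa.
t_e = 0.707 × 16 = 11.31 mm; A_we = 11.31 × 65 = 735.3 mm².
Directional factor: 1.0 + 0.5 sin^1.5(90°) = 1.5.
F_nw = 0.6 × 620 × 1.5 = 558 MPa.
R_n/Ω = (558 × 735.3) / 2.0 × 10⁻³ = 205.1 kN.

R_n/Ω ≈ 205 kN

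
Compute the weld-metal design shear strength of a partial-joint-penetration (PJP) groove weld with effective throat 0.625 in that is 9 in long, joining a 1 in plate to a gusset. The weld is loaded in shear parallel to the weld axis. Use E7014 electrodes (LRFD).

φR_n ≈ 177 kips

E70XX → F_EXX = 70 ksi.
Effective throat (given) t_e = 0.625 in.
A_we = 0.625 × 9 = 5.625 in².
F_nw = 0.6 F_EXX = 42 ksi.
φR_n = 0.75 × 42 × 5.625 = 177.2 kips.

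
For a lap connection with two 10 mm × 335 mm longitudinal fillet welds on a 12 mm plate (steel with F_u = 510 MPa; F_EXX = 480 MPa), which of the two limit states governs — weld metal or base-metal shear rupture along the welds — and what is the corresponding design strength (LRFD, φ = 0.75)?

t_e = 0.707 × 10 = 7.07 mm; L = 670 mm.
Weld metal: φR_n = 0.75 × 0.6 × 480 × 7.07 × 670 × 10⁻³ = 1023 kN.
Base metal (shear rupture): φR_n = 0.75 × 0.6 × 510 × 12 × 670 × 10⁻³ = 1845 kN.
Governing: weld metal.

φR_n ≈ 1020 kN (weld metal governs)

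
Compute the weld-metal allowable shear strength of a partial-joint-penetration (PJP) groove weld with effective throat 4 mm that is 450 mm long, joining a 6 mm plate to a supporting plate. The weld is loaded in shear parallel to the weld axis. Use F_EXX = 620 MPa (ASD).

Effective throat (given) t_e = 4 mm.
A_we = 4 × 450 = 1800 mm².
F_nw = 0.6 F_EXX = 372 MPa.
R_n/Ω = (372 × 1800) / 2.0 × 10⁻³ = 334.8 kN.

R_n/Ω ≈ 335 kN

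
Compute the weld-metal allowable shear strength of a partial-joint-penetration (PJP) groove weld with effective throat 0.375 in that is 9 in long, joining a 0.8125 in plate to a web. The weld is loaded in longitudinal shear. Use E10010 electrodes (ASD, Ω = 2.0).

R_n/Ω ≈ 101 kips

E100XX → F_EXX = 100 ksi.
Effective throat (given) t_e = 0.375 in.
A_we = 0.375 × 9 = 3.375 in².
F_nw = 0.6 F_EXX = 60 ksi.
R_n/Ω = (60 × 3.375) / 2.0 = 101.2 kips.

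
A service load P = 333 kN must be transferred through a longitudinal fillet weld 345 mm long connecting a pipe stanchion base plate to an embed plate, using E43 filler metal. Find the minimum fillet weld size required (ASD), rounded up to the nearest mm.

E43XX → F_EXX = 430 MPa.
Total weld length L = 345 mm.
Required throat t_e = P × Ω / (0.6 F_EXX × L) = 333 × 2.0 / (0.6 × 430 × 345 × 10⁻³) = 7.482 mm.
Required leg w = t_e / 0.707 = 10.58 mm → use 11 mm.

w = 11 mm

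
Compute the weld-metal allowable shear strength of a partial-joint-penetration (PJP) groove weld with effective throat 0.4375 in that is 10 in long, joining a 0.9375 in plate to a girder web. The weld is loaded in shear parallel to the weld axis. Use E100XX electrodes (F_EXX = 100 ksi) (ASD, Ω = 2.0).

R_n/Ω ≈ 131 kip

Effective throat (given) t_e = 0.4375 in.
A_we = 0.4375 × 10 = 4.375 in².
F_nw = 0.6 F_EXX = 60 ksi.
R_n/Ω = (60 × 4.375) / 2.0 = 131.2 kip.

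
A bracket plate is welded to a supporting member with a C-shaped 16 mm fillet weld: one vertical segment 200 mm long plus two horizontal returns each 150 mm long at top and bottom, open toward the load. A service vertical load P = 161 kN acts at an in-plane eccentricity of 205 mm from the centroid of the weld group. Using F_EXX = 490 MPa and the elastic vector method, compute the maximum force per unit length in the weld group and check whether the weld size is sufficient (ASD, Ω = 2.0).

Total weld length L_w = 500 mm. Treat welds as unit-width lines.
Centroid: x̄ = 2×150×75 / 500 = 45 mm from the vertical weld.
Polar moment about centroid: J = I_x + I_y = [200³/12 + 2×150×100²] + [200×45² + 2(150³/12 + 150×30²)] = 4904000 mm³.
Direct shear f_v = P/L_w = 161×10³ / 500 = 322 N/mm (vertical).
Torsion M = P·e = 161×10³ × 205 = 33005000 N·mm.
Critical point at (x, y) = (105, 100) from centroid. f_tx = M·y/J = 673 N/mm; f_ty = M·x/J = 706.6 N/mm.
Resultant f_max = √[f_tx² + (f_v + f_ty)²] = √[673² + (322 + 706.6)²] = 1229 N/mm.
Capacity per unit length: r_n/Ω = (1/2.0) × 0.6 × 490 × (0.707 × 16) = 1663 N/mm.
1229 ≤ 1663 → adequate.

f_max ≈ 1230 N/mm; adequate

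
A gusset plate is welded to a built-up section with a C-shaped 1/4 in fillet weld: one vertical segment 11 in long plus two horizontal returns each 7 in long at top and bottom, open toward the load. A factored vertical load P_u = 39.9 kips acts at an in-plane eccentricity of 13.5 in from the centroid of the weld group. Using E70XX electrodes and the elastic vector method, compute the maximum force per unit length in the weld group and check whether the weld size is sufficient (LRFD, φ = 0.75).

E70XX → F_EXX = 70 ksi.
Total weld length L_w = 25 in. Treat welds as unit-width lines.
Centroid: x̄ = 2×7×3.5 / 25 = 1.96 in from the vertical weld.
Polar moment about centroid: J = I_x + I_y = [11³/12 + 2×7×5.5²] + [11×1.96² + 2(7³/12 + 7×1.54²)] = 667 in³.
Direct shear f_v = P/L_w = 39.9 / 25 = 1.596 kip/in (vertical).
Torsion M = P·e = 39.9 × 13.5 = 538.65 kip·in.
Critical point at (x, y) = (5.04, 5.5) from centroid. f_tx = M·y/J = 4.441 kip/in; f_ty = M·x/J = 4.07 kip/in.
Resultant f_max = √[f_tx² + (f_v + f_ty)²] = √[4.441² + (1.596 + 4.07)²] = 7.199 kip/in.
Capacity per unit length: φr_n = 0.75 × 0.6 × 70 × (0.707 × 0.25) = 5.568 kip/in.
7.199 > 5.568 → NOT adequate.

f_max ≈ 7.2 kip/in; NOT adequate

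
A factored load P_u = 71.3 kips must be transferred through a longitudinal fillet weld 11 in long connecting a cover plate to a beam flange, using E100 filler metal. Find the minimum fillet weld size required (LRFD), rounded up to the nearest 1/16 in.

E100XX → F_EXX = 100 ksi.
Total weld length L = 11 in.
Required throat t_e = P_u / (φ × 0.6 F_EXX × L) = 71.3 / (0.75 × 0.6 × 100 × 11) = 0.144 in.
Required leg w = t_e / 0.707 = 0.2037 in → use 1/4 in.

w = 1/4 in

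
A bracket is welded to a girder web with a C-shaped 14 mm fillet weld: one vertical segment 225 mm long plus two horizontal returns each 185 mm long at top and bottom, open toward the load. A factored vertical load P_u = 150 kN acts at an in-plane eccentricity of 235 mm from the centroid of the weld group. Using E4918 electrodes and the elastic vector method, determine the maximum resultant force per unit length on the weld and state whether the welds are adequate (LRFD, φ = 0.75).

f_max ≈ 964 N/mm; adequate

E49XX → F_EXX = 490 MPa.
Total weld length L_w = 595 mm. Treat welds as unit-width lines.
Centroid: x̄ = 2×185×92.5 / 595 = 57.52 mm from the vertical weld.
Polar moment about centroid: J = I_x + I_y = [225³/12 + 2×185×112.5²] + [225×57.52² + 2(185³/12 + 185×34.98²)] = 7884000 mm³.
Direct shear f_v = P/L_w = 150×10³ / 595 = 252.1 N/mm (vertical).
Torsion M = P·e = 150×10³ × 235 = 35250000 N·mm.
Critical point at (x, y) = (127.5, 112.5) from centroid. f_tx = M·y/J = 503 N/mm; f_ty = M·x/J = 569.9 N/mm.
Resultant f_max = √[f_tx² + (f_v + f_ty)²] = √[503² + (252.1 + 569.9)²] = 963.7 N/mm.
Capacity per unit length: φr_n = 0.75 × 0.6 × 490 × (0.707 × 14) = 2183 N/mm.
963.7 ≤ 2183 → adequate.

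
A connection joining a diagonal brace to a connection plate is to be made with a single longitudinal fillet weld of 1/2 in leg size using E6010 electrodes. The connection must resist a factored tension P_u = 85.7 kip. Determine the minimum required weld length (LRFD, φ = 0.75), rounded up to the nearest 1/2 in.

L = 9 in

E60XX → F_EXX = 60 ksi.
Throat t_e = 0.707 × 0.5 = 0.3535 in.
φr_n = 0.75 × 0.6 × 60 × 0.3535 = 9.544 kip/in.
L_req = P_u / φr_n = 85.7 / 9.544 = 8.979 in total.
Round up → use L = 9 in.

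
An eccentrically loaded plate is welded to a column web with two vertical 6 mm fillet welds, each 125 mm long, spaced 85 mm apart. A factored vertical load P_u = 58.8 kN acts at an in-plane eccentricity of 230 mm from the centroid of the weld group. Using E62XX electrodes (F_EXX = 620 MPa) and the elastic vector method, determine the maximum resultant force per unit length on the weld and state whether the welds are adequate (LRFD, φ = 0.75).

f_max ≈ 1460 N/mm; NOT adequate

Total weld length L_w = 250 mm. Treat welds as unit-width lines.
Polar moment about centroid: J = 2[d³/12 + d(b/2)²] = 2[125³/12 + 125×42.5²] = 777100 mm³.
Direct shear f_v = P/L_w = 58.8×10³ / 250 = 235.2 N/mm (vertical).
Torsion M = P·e = 58.8×10³ × 230 = 13524000 N·mm.
Critical point at (x, y) = (42.5, 62.5) from centroid. f_tx = M·y/J = 1088 N/mm; f_ty = M·x/J = 739.7 N/mm.
Resultant f_max = √[f_tx² + (f_v + f_ty)²] = √[1088² + (235.2 + 739.7)²] = 1461 N/mm.
Capacity per unit length: φr_n = 0.75 × 0.6 × 620 × (0.707 × 6) = 1184 N/mm.
1461 > 1184 → NOT adequate.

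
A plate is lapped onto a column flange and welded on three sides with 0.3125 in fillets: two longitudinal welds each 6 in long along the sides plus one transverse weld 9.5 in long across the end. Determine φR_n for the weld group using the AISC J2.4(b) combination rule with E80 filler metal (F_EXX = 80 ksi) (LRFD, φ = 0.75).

φR_n ≈ 194 kips

t_e = 0.707 × 0.3125 = 0.2209 in.
R_nwl = 0.6 × 80 × 0.2209 × 12 = 127.3 kips (longitudinal, 2 welds).
R_nwt = 0.6 × 80 × 0.2209 × 9.5 = 100.7 kips (transverse, base value).
(i) R_nwl + R_nwt = 228 kips; (ii) 0.85 R_nwl + 1.5 R_nwt = 259.3 kips.
R_n = max = 259.3 kips [governs: (ii)]; φR_n = 194.5 kips.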